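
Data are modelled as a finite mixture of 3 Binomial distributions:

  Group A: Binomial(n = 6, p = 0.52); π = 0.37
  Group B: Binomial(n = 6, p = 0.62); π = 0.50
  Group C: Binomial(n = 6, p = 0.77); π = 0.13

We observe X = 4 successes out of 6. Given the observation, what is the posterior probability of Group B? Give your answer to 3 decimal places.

The responsibility of component k is P(Z=k) f_k(x) divided by Σ_j P(Z=j) f_j(x).
Evaluate each component's likelihood at the observed value:
  p_A = 0.252689
  p_B = 0.320055
  p_C = 0.278939
Unnormalised posteriors:
  P(Z=A)·p_A = 0.37 × 0.252689 = 0.0934951
  P(Z=B)·p_B = 0.50 × 0.320055 = 0.160028
  P(Z=C)·p_C = 0.13 × 0.278939 = 0.0362621
Normaliser: 0.0934951 + 0.160028 + 0.0362621 = 0.289785
So the posterior for Group B is 0.160028 / 0.289785 ≈ 0.552.

0.552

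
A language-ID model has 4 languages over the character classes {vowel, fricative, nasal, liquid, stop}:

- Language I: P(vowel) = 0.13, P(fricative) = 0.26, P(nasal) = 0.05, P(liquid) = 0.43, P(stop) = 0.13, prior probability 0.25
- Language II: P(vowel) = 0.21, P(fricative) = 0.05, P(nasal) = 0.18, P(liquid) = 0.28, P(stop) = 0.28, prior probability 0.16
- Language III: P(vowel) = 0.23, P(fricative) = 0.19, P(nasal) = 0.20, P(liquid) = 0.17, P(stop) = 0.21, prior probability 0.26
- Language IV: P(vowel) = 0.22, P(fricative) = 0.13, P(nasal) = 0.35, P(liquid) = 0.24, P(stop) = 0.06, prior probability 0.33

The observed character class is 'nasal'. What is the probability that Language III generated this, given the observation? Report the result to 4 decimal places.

0.2490

By Bayes' theorem, P(k | x) = P(Z=k) f_k(x) / Σ_j P(Z=j) f_j(x).
Evaluate each component's likelihood at the observed value:
  p_I = P(nasal | comp) = 0.05
  p_II = P(nasal | comp) = 0.18
  p_III = P(nasal | comp) = 0.20
  p_IV = P(nasal | comp) = 0.35
Unnormalised posteriors:
  P(Z=I)·p_I = 0.25 × 0.05 = 0.0125
  P(Z=II)·p_II = 0.16 × 0.18 = 0.0288
  P(Z=III)·p_III = 0.26 × 0.2 = 0.052
  P(Z=IV)·p_IV = 0.33 × 0.35 = 0.1155
Evidence: 0.0125 + 0.0288 + 0.052 + 0.1155 = 0.2088
P(Language III | 'nasal') ≈ 0.2490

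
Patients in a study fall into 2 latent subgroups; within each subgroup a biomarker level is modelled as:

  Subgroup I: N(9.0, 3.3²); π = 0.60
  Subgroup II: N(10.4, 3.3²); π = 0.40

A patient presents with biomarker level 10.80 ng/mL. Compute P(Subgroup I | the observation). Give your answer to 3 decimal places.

0.566

Apply Bayes' rule: the posterior for each component is proportional to its prior times its likelihood at x.
Component likelihoods at x = 10.80 ng/mL:
  f_I = (1/(3.3·√(2π)))·exp(−(10.80−9.0)²/(2·3.3²)) = 0.120892·exp(-0.14876) = 0.104181
  f_II = (1/(3.3·√(2π)))·exp(−(10.80−10.4)²/(2·3.3²)) = 0.120892·exp(-0.00735) = 0.120007
Multiply by the mixture weights:
  w_I·f_I = 0.60 × 0.104181 = 0.0625089
  w_II·f_II = 0.40 × 0.120007 = 0.0480027
Sum: 0.0625089 + 0.0480027 = 0.110512
P(Subgroup I | data) = 0.0625089 / 0.110512 ≈ 0.566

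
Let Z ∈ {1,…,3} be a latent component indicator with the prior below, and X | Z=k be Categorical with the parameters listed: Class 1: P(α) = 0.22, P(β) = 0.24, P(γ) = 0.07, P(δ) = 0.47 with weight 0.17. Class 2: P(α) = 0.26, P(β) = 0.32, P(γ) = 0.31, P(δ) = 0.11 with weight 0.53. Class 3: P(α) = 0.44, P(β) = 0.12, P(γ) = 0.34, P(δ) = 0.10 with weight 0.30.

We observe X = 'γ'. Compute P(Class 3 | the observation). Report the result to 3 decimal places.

0.367

Posterior ∝ prior × likelihood, so P(k | x) ∝ π_k f_k(x); normalise over all components.
Component likelihoods at x = 'γ':
  p_1 = 0.07
  p_2 = 0.31
  p_3 = 0.34
Unnormalised posteriors:
  π_1·p_1 = 0.17 × 0.07 = 0.0119
  π_2·p_2 = 0.53 × 0.31 = 0.1643
  π_3·p_3 = 0.30 × 0.34 = 0.102
Marginal: 0.0119 + 0.1643 + 0.102 = 0.2782
Responsibility of Class 3: 0.102 / 0.2782 ≈ 0.367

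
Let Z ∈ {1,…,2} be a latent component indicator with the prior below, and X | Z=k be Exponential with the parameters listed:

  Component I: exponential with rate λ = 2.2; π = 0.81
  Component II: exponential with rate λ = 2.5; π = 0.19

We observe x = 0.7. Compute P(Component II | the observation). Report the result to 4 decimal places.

Posterior ∝ prior × likelihood, so P(k | x) ∝ w_k f_k(x); normalise over all components.
Component likelihoods at x = 0.7:
  f_I = 0.471638
  f_II = 0.434435
Weight by the priors:
  w_I·f_I = 0.81 × 0.471638 = 0.382027
  w_II·f_II = 0.19 × 0.434435 = 0.0825426
Sum: 0.382027 + 0.0825426 = 0.46457
P(Component II | the observation) ≈ 0.1777

0.1777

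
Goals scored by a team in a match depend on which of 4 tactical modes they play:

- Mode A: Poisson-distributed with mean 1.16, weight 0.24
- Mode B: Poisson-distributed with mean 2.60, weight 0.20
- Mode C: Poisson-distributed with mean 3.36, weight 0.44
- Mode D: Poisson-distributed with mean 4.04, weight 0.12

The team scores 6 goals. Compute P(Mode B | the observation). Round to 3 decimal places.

P(component k | x) = w_k·f_k(x) / marginal(x), where marginal(x) = Σ_j w_j·f_j(x).
Component likelihoods at x = 6 goals:
  p_A = 0.0010608
  p_B = 0.0318671
  p_C = 0.0694183
  p_D = 0.106269
Weight by the priors:
  w_A·p_A = 0.24 × 0.0010608 = 0.000254592
  w_B·p_B = 0.20 × 0.0318671 = 0.00637341
  w_C·p_C = 0.44 × 0.0694183 = 0.030544
  w_D·p_D = 0.12 × 0.106269 = 0.0127523
Denominator: 0.000254592 + 0.00637341 + 0.030544 + 0.0127523 = 0.0499243
P(Mode B | x) = 0.00637341 / 0.0499243 ≈ 0.128

0.128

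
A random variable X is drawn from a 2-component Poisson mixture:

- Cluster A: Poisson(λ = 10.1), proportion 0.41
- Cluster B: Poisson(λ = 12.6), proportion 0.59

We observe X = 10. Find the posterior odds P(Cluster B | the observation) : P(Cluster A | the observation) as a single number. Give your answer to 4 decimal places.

The posterior odds equal the prior odds times the likelihood ratio: (π_i/π_j)·(f_i(x)/f_j(x)).
Component likelihoods at x = 10:
  L_A = 0.125048
  L_B = 0.0937199
Posterior odds = (π_B·L_B) / (π_A·L_A) = (0.59·0.0937199) / (0.41·0.125048) = 0.0552948 / 0.0512696 ≈ 1.0785

1.0785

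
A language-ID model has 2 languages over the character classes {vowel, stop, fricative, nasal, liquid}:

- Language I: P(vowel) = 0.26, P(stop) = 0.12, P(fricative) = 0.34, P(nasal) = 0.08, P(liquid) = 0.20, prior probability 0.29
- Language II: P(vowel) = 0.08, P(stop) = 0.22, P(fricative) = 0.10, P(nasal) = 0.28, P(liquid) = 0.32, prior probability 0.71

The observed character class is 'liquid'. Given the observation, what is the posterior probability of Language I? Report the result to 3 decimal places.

0.203

The responsibility of component k is π_k f_k(x) divided by Σ_j π_j f_j(x).
Categorical probabilities:
  L_I = 0.2
  L_II = 0.32
Unnormalised posteriors:
  π_I·L_I = 0.29 × 0.2 = 0.058
  π_II·L_II = 0.71 × 0.32 = 0.2272
Denominator: 0.058 + 0.2272 = 0.2852
So the posterior for Language I is 0.058 / 0.2852 ≈ 0.203.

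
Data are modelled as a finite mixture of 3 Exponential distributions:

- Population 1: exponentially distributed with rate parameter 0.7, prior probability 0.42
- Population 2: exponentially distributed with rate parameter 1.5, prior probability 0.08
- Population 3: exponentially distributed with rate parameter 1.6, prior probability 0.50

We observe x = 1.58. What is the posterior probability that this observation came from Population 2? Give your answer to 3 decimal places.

P(component k | x) = π_k·f_k(x) / marginal(x), where marginal(x) = Σ_j π_j·f_j(x).
Evaluate each component's likelihood at the observed value:
  f_1 = 0.231616
  f_2 = 0.140221
  f_3 = 0.12771
Prior × likelihood for each component:
  π_1·f_1 = 0.42 × 0.231616 = 0.0972787
  π_2·f_2 = 0.08 × 0.140221 = 0.0112177
  π_3·f_3 = 0.50 × 0.12771 = 0.0638548
Evidence: 0.0972787 + 0.0112177 + 0.0638548 = 0.172351
P(Population 2 | 1.58) = 0.0112177 / 0.172351 ≈ 0.065

0.065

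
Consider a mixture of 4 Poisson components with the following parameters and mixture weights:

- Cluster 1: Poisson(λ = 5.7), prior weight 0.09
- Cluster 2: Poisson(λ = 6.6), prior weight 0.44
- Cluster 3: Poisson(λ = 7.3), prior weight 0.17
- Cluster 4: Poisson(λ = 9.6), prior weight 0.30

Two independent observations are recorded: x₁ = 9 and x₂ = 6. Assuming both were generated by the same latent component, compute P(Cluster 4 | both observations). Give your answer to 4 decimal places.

0.2291

Apply Bayes' rule: the posterior for each component is proportional to its prior times its likelihood at x.
Since both observations come from the same component, the likelihood for component k is f_k(x₁)·f_k(x₂).
  f_1 = [e^(−5.7)·5.7^9/9! = 0.0585642] × [0.159382] = 0.00933405
  f_2 = [e^(−6.6)·6.6^9/9! = 0.0890818] × [0.156166] = 0.0139116
  f_3 = [e^(−7.3)·7.3^9/9! = 0.109596] × [0.141989] = 0.0155614
  f_4 = [e^(−9.6)·9.6^9/9! = 0.129256] × [0.0736322] = 0.00951741
Unnormalised posteriors:
  w_1·f_1 = 0.09 × 0.00933405 = 0.000840065
  w_2·f_2 = 0.44 × 0.0139116 = 0.00612109
  w_3·f_3 = 0.17 × 0.0155614 = 0.00264543
  w_4·f_4 = 0.30 × 0.00951741 = 0.00285522
Sum: 0.000840065 + 0.00612109 + 0.00264543 + 0.00285522 = 0.0124618
P(Cluster 4 | x₁, x₂) = 0.00285522 / 0.0124618 ≈ 0.2291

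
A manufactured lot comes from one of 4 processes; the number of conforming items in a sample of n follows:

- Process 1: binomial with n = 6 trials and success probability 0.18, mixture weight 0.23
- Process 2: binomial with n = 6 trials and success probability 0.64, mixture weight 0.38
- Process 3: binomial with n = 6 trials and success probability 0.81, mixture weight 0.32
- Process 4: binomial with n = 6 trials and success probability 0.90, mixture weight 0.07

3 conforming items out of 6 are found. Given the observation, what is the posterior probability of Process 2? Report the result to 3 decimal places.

Apply Bayes' rule: the posterior for each component is proportional to its prior times its likelihood at x.
Component likelihoods at x = 3 conforming items out of 6:
  f_1 = C(6,3)·0.18^3·0.82^3 = 20·0.005832·0.551368 = 0.0643116
  f_2 = C(6,3)·0.64^3·0.36^3 = 20·0.262144·0.046656 = 0.244612
  f_3 = C(6,3)·0.81^3·0.19^3 = 20·0.531441·0.006859 = 0.0729031
  f_4 = C(6,3)·0.90^3·0.10^3 = 20·0.729·0.001 = 0.01458
Multiply by the mixture weights:
  w_1·f_1 = 0.23 × 0.0643116 = 0.0147917
  w_2·f_2 = 0.38 × 0.244612 = 0.0929525
  w_3·f_3 = 0.32 × 0.0729031 = 0.023329
  w_4·f_4 = 0.07 × 0.01458 = 0.0010206
Normaliser: 0.0147917 + 0.0929525 + 0.023329 + 0.0010206 = 0.132094
Responsibility of Process 2: 0.0929525 / 0.132094 ≈ 0.704

0.704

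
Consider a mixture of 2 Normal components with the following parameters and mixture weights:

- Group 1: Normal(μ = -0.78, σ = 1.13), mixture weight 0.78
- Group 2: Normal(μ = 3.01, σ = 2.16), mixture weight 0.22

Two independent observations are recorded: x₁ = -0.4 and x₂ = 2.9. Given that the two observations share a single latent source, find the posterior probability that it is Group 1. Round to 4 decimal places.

The responsibility of component k is π_k f_k(x) divided by Σ_j π_j f_j(x).
Since both observations come from the same component, the likelihood for component k is f_k(x₁)·f_k(x₂).
  L_1 = [0.333638] × [0.00175726] = 0.000586289
  L_2 = [0.0531201] × [0.184456] = 0.00979833
Multiply by the mixture weights:
  π_1·L_1 = 0.78 × 0.000586289 = 0.000457305
  π_2·L_2 = 0.22 × 0.00979833 = 0.00215563
Denominator: 0.000457305 + 0.00215563 = 0.00261294
P(Group 1 | x₁, x₂) ≈ 0.1750

0.1750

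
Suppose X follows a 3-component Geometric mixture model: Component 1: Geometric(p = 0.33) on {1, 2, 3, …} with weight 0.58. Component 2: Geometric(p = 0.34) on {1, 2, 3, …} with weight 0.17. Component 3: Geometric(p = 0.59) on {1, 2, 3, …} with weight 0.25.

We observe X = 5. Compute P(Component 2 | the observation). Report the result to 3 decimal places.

0.204

The responsibility of component k is π_k f_k(x) divided by Σ_j π_j f_j(x).
Evaluate each component's likelihood at the observed value:
  f_1 = 0.0664987
  f_2 = 0.0645141
  f_3 = 0.016672
Prior × likelihood for each component:
  π_1·f_1 = 0.58 × 0.0664987 = 0.0385692
  π_2·f_2 = 0.17 × 0.0645141 = 0.0109674
  π_3·f_3 = 0.25 × 0.016672 = 0.004168
Marginal: 0.0385692 + 0.0109674 + 0.004168 = 0.0537046
P(Component 2 | 5) ≈ 0.204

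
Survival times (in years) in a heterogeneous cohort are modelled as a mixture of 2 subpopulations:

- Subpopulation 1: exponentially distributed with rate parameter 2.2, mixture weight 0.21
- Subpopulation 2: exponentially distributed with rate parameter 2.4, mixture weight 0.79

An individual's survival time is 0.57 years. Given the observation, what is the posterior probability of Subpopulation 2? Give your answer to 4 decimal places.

0.7855

Apply Bayes' rule: the posterior for each component is proportional to its prior times its likelihood at x.
Exponential densities:
  f_1 = 2.2·e^(−2.2·0.57) = 2.2·e^(−1.2540) = 0.627794
  f_2 = 2.4·e^(−2.4·0.57) = 2.4·e^(−1.3680) = 0.611078
Prior × likelihood for each component:
  P(Z=1)·f_1 = 0.21 × 0.627794 = 0.131837
  P(Z=2)·f_2 = 0.79 × 0.611078 = 0.482751
Sum: 0.131837 + 0.482751 = 0.614588
So the posterior for Subpopulation 2 is 0.482751 / 0.614588 ≈ 0.7855.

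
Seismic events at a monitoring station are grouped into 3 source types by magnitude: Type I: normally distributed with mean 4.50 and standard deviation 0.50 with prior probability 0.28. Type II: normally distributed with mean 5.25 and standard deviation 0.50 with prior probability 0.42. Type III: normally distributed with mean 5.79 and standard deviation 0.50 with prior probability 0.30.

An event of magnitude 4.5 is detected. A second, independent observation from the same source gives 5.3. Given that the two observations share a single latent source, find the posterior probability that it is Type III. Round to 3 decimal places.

0.030

Posterior ∝ prior × likelihood, so P(k | x) ∝ π_k f_k(x); normalise over all components.
Since both observations come from the same component, the likelihood for component k is f_k(x₁)·f_k(x₂).
  p_I = [0.797885] × [0.221842] = 0.177004
  p_II = [0.259035] × [0.793905] = 0.205649
  p_III = [0.0286102] × [0.493619] = 0.0141225
Unnormalised posteriors:
  π_I·p_I = 0.28 × 0.177004 = 0.0495611
  π_II·p_II = 0.42 × 0.205649 = 0.0863727
  π_III·p_III = 0.30 × 0.0141225 = 0.00423676
Sum: 0.0495611 + 0.0863727 + 0.00423676 = 0.140171
So the posterior for Type III is 0.00423676 / 0.140171 ≈ 0.030.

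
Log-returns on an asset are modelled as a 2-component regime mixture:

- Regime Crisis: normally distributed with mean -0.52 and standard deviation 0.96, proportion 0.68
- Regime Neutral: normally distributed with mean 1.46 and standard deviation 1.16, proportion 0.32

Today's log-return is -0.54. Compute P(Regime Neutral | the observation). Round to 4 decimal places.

Posterior ∝ prior × likelihood, so P(k | x) ∝ π_k f_k(x); normalise over all components.
Normal densities:
  f_Crisis = (1/(0.96·√(2π)))·exp(−(-0.54−-0.52)²/(2·0.96²)) = 0.415565·exp(-0.00022) = 0.415475
  f_Neutral = (1/(1.16·√(2π)))·exp(−(-0.54−1.46)²/(2·1.16²)) = 0.343916·exp(-1.48633) = 0.0777945
Unnormalised posteriors:
  π_Crisis·f_Crisis = 0.68 × 0.415475 = 0.282523
  π_Neutral·f_Neutral = 0.32 × 0.0777945 = 0.0248942
Evidence: 0.282523 + 0.0248942 = 0.307417
P(Regime Neutral | x) = 0.0248942 / 0.307417 ≈ 0.0810

0.0810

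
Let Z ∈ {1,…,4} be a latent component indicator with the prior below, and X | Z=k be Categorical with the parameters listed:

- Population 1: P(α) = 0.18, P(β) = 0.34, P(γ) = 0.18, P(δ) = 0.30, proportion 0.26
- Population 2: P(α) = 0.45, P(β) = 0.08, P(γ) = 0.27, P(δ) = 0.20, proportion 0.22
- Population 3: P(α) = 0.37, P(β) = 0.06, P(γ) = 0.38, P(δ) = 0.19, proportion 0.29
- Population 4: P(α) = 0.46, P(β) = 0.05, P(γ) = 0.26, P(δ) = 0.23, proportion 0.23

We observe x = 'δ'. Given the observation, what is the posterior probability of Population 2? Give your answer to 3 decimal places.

P(component k | x) = w_k·f_k(x) / marginal(x), where marginal(x) = Σ_j w_j·f_j(x).
Categorical probabilities:
  f_1 = 0.3
  f_2 = 0.2
  f_3 = 0.19
  f_4 = 0.23
Prior × likelihood for each component:
  w_1·f_1 = 0.26 × 0.3 = 0.078
  w_2·f_2 = 0.22 × 0.2 = 0.044
  w_3·f_3 = 0.29 × 0.19 = 0.0551
  w_4·f_4 = 0.23 × 0.23 = 0.0529
Evidence: 0.078 + 0.044 + 0.0551 + 0.0529 = 0.23
P(Population 2 | data) ≈ 0.191

0.191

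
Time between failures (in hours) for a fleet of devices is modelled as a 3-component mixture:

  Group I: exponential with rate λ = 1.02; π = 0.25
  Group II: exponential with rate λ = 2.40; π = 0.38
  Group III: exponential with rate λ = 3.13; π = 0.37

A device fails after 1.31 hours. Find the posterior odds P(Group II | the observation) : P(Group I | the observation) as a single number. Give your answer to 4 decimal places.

0.5866

Since P(k|x) ∝ w_k f_k(x), the posterior odds are w_i f_i(x) / (w_j f_j(x)).
Component likelihoods at x = 1.31 hours:
  p_I = 0.268099
  p_II = 0.103464
  p_III = 0.0518569
Odds = (0.38/0.25) × (0.103464/0.268099) = 1.52 × 0.385917 ≈ 0.5866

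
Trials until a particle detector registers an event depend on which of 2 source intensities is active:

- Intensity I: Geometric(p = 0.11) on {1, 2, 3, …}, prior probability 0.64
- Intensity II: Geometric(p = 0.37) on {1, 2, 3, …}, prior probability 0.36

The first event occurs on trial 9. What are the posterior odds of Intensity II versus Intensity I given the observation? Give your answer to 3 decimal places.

Posterior odds = (w_i f_i(x)) / (w_j f_j(x)); the normalising sum cancels.
Geometric probabilities:
  f_I = 0.11·(1−0.11)^8 = 0.11·0.393659 = 0.0433025
  f_II = 0.37·(1−0.37)^8 = 0.37·0.0248156 = 0.00918176
0.00330543 / 0.0277136 ≈ 0.119

0.119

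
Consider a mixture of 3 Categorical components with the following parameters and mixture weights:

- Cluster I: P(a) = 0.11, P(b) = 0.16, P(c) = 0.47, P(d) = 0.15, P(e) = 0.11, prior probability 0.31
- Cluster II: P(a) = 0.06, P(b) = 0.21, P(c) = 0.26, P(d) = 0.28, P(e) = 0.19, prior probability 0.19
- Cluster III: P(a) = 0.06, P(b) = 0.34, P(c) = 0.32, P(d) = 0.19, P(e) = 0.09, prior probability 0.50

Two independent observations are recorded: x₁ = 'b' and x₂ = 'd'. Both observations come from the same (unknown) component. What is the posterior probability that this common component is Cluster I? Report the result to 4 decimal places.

0.1461

Apply Bayes' rule: the posterior for each component is proportional to its prior times its likelihood at x.
Since both observations come from the same component, the likelihood for component k is f_k(x₁)·f_k(x₂).
  L_I = [P(b | comp) = 0.16] × [0.15] = 0.024
  L_II = [P(b | comp) = 0.21] × [0.28] = 0.0588
  L_III = [P(b | comp) = 0.34] × [0.19] = 0.0646
Weight by the priors:
  w_I·L_I = 0.31 × 0.024 = 0.00744
  w_II·L_II = 0.19 × 0.0588 = 0.011172
  w_III·L_III = 0.50 × 0.0646 = 0.0323
Evidence: 0.00744 + 0.011172 + 0.0323 = 0.050912
P(Cluster I | x) ≈ 0.1461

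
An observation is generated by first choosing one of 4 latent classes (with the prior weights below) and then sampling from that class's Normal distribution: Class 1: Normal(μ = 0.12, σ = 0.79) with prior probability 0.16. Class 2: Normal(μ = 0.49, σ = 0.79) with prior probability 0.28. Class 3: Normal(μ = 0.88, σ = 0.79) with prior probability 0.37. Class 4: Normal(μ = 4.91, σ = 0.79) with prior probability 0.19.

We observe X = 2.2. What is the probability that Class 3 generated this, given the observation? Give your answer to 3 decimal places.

P(component k | x) = π_k·f_k(x) / marginal(x), where marginal(x) = Σ_j π_j·f_j(x).
Component likelihoods at x = 2.2:
  L_1 = 0.015775
  L_2 = 0.0485156
  L_3 = 0.125037
  L_4 = 0.00140605
Unnormalised posteriors:
  π_1·L_1 = 0.16 × 0.015775 = 0.002524
  π_2·L_2 = 0.28 × 0.0485156 = 0.0135844
  π_3·L_3 = 0.37 × 0.125037 = 0.0462637
  π_4·L_4 = 0.19 × 0.00140605 = 0.00026715
Marginal: 0.002524 + 0.0135844 + 0.0462637 + 0.00026715 = 0.0626392
P(Class 3 | 2.2) ≈ 0.739

0.739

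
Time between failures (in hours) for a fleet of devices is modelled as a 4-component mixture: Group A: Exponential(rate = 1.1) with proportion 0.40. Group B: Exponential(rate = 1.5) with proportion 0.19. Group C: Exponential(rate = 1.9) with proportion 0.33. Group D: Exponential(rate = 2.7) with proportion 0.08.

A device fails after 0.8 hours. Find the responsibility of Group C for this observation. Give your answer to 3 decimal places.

0.319

P(component k | x) = P(Z=k)·f_k(x) / marginal(x), where marginal(x) = Σ_j P(Z=j)·f_j(x).
Exponential densities:
  f_A = 0.456261
  f_B = 0.451791
  f_C = 0.415553
  f_D = 0.311378
Unnormalised posteriors:
  P(Z=A)·f_A = 0.40 × 0.456261 = 0.182504
  P(Z=B)·f_B = 0.19 × 0.451791 = 0.0858404
  P(Z=C)·f_C = 0.33 × 0.415553 = 0.137132
  P(Z=D)·f_D = 0.08 × 0.311378 = 0.0249102
Marginal: 0.182504 + 0.0858404 + 0.137132 + 0.0249102 = 0.430387
So the posterior for Group C is 0.137132 / 0.430387 ≈ 0.319.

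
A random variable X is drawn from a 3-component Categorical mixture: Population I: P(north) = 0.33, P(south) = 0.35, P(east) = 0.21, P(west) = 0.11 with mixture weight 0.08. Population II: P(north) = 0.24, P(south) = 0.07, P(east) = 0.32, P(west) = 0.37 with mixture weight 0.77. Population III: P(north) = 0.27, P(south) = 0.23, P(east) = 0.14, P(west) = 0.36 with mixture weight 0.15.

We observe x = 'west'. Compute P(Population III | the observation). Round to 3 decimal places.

0.155

Posterior ∝ prior × likelihood, so P(k | x) ∝ P(Z=k) f_k(x); normalise over all components.
Evaluate each component's likelihood at the observed value:
  p_I = 0.11
  p_II = 0.37
  p_III = 0.36
Prior × likelihood for each component:
  P(Z=I)·p_I = 0.08 × 0.11 = 0.0088
  P(Z=II)·p_II = 0.77 × 0.37 = 0.2849
  P(Z=III)·p_III = 0.15 × 0.36 = 0.054
Marginal: 0.0088 + 0.2849 + 0.054 = 0.3477
Responsibility of Population III: 0.054 / 0.3477 ≈ 0.155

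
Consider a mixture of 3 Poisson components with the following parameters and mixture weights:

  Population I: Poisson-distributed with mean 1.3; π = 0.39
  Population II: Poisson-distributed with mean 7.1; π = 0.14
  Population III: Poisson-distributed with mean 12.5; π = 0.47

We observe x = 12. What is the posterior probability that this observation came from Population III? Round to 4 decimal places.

0.9308

By Bayes' theorem, P(k | x) = w_k f_k(x) / Σ_j w_j f_j(x).
Evaluate each component's likelihood at the observed value:
  p_I = e^(−1.3)·1.3^12/12! = 1.32556e-08
  p_II = e^(−7.1)·7.1^12/12! = 0.0282665
  p_III = e^(−12.5)·12.5^12/12! = 0.113215
Prior × likelihood for each component:
  w_I·p_I = 0.39 × 1.32556e-08 = 5.1697e-09
  w_II·p_II = 0.14 × 0.0282665 = 0.00395731
  w_III·p_III = 0.47 × 0.113215 = 0.0532108
Denominator: 5.1697e-09 + 0.00395731 + 0.0532108 = 0.0571681
P(Population III | data) ≈ 0.9308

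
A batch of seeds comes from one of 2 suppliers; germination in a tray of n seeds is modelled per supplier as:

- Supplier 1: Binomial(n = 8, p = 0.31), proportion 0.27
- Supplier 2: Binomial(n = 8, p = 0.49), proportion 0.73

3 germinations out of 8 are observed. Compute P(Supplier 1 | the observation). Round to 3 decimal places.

0.298

P(component k | x) = π_k·f_k(x) / marginal(x), where marginal(x) = Σ_j π_j·f_j(x).
Component likelihoods at x = 3 germinations out of 8:
  f_1 = C(8,3)·0.31^3·0.69^5 = 56·0.029791·0.156403 = 0.260927
  f_2 = C(8,3)·0.49^3·0.51^5 = 56·0.117649·0.0345025 = 0.227315
Weight by the priors:
  π_1·f_1 = 0.27 × 0.260927 = 0.0704502
  π_2·f_2 = 0.73 × 0.227315 = 0.16594
Sum: 0.0704502 + 0.16594 = 0.23639
So the posterior for Supplier 1 is 0.0704502 / 0.23639 ≈ 0.298.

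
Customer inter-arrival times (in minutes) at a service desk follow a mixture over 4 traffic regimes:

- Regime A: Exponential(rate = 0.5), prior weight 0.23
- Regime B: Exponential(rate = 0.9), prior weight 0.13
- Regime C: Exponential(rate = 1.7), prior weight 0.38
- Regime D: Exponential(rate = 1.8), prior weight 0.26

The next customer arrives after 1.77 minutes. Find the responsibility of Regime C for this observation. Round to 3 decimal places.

0.260

Posterior ∝ prior × likelihood, so P(k | x) ∝ π_k f_k(x); normalise over all components.
Exponential densities:
  L_A = 0.5·e^(−0.5·1.77) = 0.5·e^(−0.8850) = 0.206357
  L_B = 0.9·e^(−0.9·1.77) = 0.9·e^(−1.5930) = 0.182983
  L_C = 1.7·e^(−1.7·1.77) = 1.7·e^(−3.0090) = 0.0838797
  L_D = 1.8·e^(−1.8·1.77) = 1.8·e^(−3.1860) = 0.0744064
Multiply by the mixture weights:
  π_A·L_A = 0.23 × 0.206357 = 0.0474621
  π_B·L_B = 0.13 × 0.182983 = 0.0237878
  π_C·L_C = 0.38 × 0.0838797 = 0.0318743
  π_D·L_D = 0.26 × 0.0744064 = 0.0193457
Sum: 0.0474621 + 0.0237878 + 0.0318743 + 0.0193457 = 0.12247
Responsibility of Regime C: 0.0318743 / 0.12247 ≈ 0.260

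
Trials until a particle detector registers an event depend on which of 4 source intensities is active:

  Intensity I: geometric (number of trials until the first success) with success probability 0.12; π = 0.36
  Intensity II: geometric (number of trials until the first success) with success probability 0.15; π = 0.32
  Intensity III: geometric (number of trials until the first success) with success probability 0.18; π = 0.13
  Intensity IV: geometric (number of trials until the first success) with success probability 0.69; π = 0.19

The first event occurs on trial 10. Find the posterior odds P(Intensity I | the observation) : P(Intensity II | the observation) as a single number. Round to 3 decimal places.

Posterior odds = (π_i f_i(x)) / (π_j f_j(x)); the normalising sum cancels.
Component likelihoods at x = 10:
  p_I = 0.12·(1−0.12)^9 = 0.12·0.316478 = 0.0379774
  p_II = 0.15·(1−0.15)^9 = 0.15·0.231617 = 0.0347425
  p_III = 0.18·(1−0.18)^9 = 0.18·0.16762 = 0.0301715
  p_IV = 0.69·(1−0.69)^9 = 0.69·2.64396e-05 = 1.82433e-05
0.0136719 / 0.0111176 ≈ 1.230

1.230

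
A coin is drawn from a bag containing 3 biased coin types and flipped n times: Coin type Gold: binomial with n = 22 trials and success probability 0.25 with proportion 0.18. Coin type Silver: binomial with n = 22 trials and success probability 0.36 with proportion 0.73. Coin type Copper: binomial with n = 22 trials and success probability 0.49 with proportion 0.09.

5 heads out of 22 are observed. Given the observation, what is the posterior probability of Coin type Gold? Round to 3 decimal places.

By Bayes' theorem, P(k | x) = w_k f_k(x) / Σ_j w_j f_j(x).
Evaluate each component's likelihood at the observed value:
  p_Gold = 0.193312
  p_Silver = 0.08074
  p_Copper = 0.00794676
Weight by the priors:
  w_Gold·p_Gold = 0.18 × 0.193312 = 0.0347961
  w_Silver·p_Silver = 0.73 × 0.08074 = 0.0589402
  w_Copper·p_Copper = 0.09 × 0.00794676 = 0.000715209
Evidence: 0.0347961 + 0.0589402 + 0.000715209 = 0.0944516
So the posterior for Coin type Gold is 0.0347961 / 0.0944516 ≈ 0.368.

0.368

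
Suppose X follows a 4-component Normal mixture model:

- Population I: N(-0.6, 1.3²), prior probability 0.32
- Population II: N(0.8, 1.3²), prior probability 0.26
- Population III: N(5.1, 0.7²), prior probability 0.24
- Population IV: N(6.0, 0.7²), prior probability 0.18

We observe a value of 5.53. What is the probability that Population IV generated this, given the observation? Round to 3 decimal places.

By Bayes' theorem, P(k | x) = w_k f_k(x) / Σ_j w_j f_j(x).
Component likelihoods at x = 5.53:
  f_I = (1/(1.3·√(2π)))·exp(−(5.53−-0.6)²/(2·1.3²)) = 0.306879·exp(-11.11743) = 4.55753e-06
  f_II = (1/(1.3·√(2π)))·exp(−(5.53−0.8)²/(2·1.3²)) = 0.306879·exp(-6.61920) = 0.000409529
  f_III = (1/(0.7·√(2π)))·exp(−(5.53−5.1)²/(2·0.7²)) = 0.569918·exp(-0.18867) = 0.471924
  f_IV = (1/(0.7·√(2π)))·exp(−(5.53−6.0)²/(2·0.7²)) = 0.569918·exp(-0.22541) = 0.454903
Unnormalised posteriors:
  w_I·f_I = 0.32 × 4.55753e-06 = 1.45841e-06
  w_II·f_II = 0.26 × 0.000409529 = 0.000106477
  w_III·f_III = 0.24 × 0.471924 = 0.113262
  w_IV·f_IV = 0.18 × 0.454903 = 0.0818825
Marginal: 1.45841e-06 + 0.000106477 + 0.113262 + 0.0818825 = 0.195252
So the posterior for Population IV is 0.0818825 / 0.195252 ≈ 0.419.

0.419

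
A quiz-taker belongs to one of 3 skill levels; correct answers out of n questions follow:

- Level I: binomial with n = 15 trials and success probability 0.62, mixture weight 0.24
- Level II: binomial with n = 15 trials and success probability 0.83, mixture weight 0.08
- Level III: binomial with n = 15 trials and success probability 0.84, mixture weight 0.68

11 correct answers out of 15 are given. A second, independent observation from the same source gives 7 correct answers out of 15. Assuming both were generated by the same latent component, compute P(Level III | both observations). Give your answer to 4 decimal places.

0.0203

The responsibility of component k is w_k f_k(x) divided by Σ_j w_j f_j(x).
Since both observations come from the same component, the likelihood for component k is f_k(x₁)·f_k(x₂).
  L_I = [0.148107] × [0.0985279] = 0.0145927
  L_II = [0.146821] × [0.00121811] = 0.000178844
  L_III = [0.131427] × [0.000815574] = 0.000107188
Multiply by the mixture weights:
  w_I·L_I = 0.24 × 0.0145927 = 0.00350224
  w_II·L_II = 0.08 × 0.000178844 = 1.43075e-05
  w_III·L_III = 0.68 × 0.000107188 = 7.28882e-05
Marginal: 0.00350224 + 1.43075e-05 + 7.28882e-05 = 0.00358944
Responsibility of Level III: 7.28882e-05 / 0.00358944 ≈ 0.0203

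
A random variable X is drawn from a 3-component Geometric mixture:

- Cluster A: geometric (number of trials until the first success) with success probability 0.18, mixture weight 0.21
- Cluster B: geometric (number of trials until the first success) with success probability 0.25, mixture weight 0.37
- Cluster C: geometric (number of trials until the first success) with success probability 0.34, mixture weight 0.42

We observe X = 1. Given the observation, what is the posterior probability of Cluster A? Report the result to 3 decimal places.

The responsibility of component k is P(Z=k) f_k(x) divided by Σ_j P(Z=j) f_j(x).
Component likelihoods at x = 1:
  L_A = 0.18
  L_B = 0.25
  L_C = 0.34
Weight by the priors:
  P(Z=A)·L_A = 0.21 × 0.18 = 0.0378
  P(Z=B)·L_B = 0.37 × 0.25 = 0.0925
  P(Z=C)·L_C = 0.42 × 0.34 = 0.1428
Normaliser: 0.0378 + 0.0925 + 0.1428 = 0.2731
So the posterior for Cluster A is 0.0378 / 0.2731 ≈ 0.138.

0.138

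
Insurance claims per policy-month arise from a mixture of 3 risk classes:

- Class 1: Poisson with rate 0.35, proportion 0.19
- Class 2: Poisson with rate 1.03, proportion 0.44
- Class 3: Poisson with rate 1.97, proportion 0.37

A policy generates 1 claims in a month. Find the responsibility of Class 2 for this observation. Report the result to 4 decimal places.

Posterior ∝ prior × likelihood, so P(k | x) ∝ P(Z=k) f_k(x); normalise over all components.
Evaluate each component's likelihood at the observed value:
  L_1 = e^(−0.35)·0.35^1/1! = 0.246641
  L_2 = e^(−1.03)·1.03^1/1! = 0.367717
  L_3 = e^(−1.97)·1.97^1/1! = 0.27473
Multiply by the mixture weights:
  P(Z=1)·L_1 = 0.19 × 0.246641 = 0.0468618
  P(Z=2)·L_2 = 0.44 × 0.367717 = 0.161796
  P(Z=3)·L_3 = 0.37 × 0.27473 = 0.10165
Normaliser: 0.0468618 + 0.161796 + 0.10165 = 0.310307
P(Class 2 | data) = 0.161796 / 0.310307 ≈ 0.5214

0.5214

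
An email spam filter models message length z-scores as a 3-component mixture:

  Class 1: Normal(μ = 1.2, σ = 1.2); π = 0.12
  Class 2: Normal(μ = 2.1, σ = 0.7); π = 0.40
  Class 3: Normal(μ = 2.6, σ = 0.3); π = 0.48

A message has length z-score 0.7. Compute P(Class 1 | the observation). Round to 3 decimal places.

0.542

P(component k | x) = P(Z=k)·f_k(x) / marginal(x), where marginal(x) = Σ_j P(Z=j)·f_j(x).
Component likelihoods at x = 0.7:
  p_1 = (1/(1.2·√(2π)))·exp(−(0.7−1.2)²/(2·1.2²)) = 0.332452·exp(-0.08681) = 0.30481
  p_2 = (1/(0.7·√(2π)))·exp(−(0.7−2.1)²/(2·0.7²)) = 0.569918·exp(-2.00000) = 0.07713
  p_3 = (1/(0.3·√(2π)))·exp(−(0.7−2.6)²/(2·0.3²)) = 1.329808·exp(-20.05556) = 2.59282e-09
Multiply by the mixture weights:
  P(Z=1)·p_1 = 0.12 × 0.30481 = 0.0365772
  P(Z=2)·p_2 = 0.40 × 0.07713 = 0.030852
  P(Z=3)·p_3 = 0.48 × 2.59282e-09 = 1.24455e-09
Normaliser: 0.0365772 + 0.030852 + 1.24455e-09 = 0.0674292
Responsibility of Class 1: 0.0365772 / 0.0674292 ≈ 0.542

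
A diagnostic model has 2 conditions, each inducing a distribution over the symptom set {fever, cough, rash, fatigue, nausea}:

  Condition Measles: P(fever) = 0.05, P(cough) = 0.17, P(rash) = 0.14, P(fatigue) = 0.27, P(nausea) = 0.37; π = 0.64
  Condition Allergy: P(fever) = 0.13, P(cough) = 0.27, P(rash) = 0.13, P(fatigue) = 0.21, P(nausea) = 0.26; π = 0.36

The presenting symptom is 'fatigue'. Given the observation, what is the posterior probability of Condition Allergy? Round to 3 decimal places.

The responsibility of component k is w_k f_k(x) divided by Σ_j w_j f_j(x).
Component likelihoods at x = 'fatigue':
  p_Measles = P(fatigue | comp) = 0.27
  p_Allergy = P(fatigue | comp) = 0.21
Weight by the priors:
  w_Measles·p_Measles = 0.64 × 0.27 = 0.1728
  w_Allergy·p_Allergy = 0.36 × 0.21 = 0.0756
Marginal: 0.1728 + 0.0756 = 0.2484
Responsibility of Condition Allergy: 0.0756 / 0.2484 ≈ 0.304

0.304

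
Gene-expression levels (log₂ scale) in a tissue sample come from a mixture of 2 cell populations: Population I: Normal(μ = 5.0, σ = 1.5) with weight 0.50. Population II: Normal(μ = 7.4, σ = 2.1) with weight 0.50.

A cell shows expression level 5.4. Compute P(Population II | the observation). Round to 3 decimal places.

Apply Bayes' rule: the posterior for each component is proportional to its prior times its likelihood at x.
Component likelihoods at x = 5.4:
  L_I = 0.256671
  L_II = 0.120707
Unnormalised posteriors:
  π_I·L_I = 0.50 × 0.256671 = 0.128336
  π_II·L_II = 0.50 × 0.120707 = 0.0603534
Normaliser: 0.128336 + 0.0603534 = 0.188689
P(Population II | x) = 0.0603534 / 0.188689 ≈ 0.320

0.320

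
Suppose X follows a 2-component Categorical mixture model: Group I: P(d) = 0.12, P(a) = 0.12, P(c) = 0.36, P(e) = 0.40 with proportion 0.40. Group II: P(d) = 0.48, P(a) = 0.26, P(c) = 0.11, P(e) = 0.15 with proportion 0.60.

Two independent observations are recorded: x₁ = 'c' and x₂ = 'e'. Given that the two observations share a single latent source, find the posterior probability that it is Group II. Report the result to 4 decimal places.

Posterior ∝ prior × likelihood, so P(k | x) ∝ w_k f_k(x); normalise over all components.
Since both observations come from the same component, the likelihood for component k is f_k(x₁)·f_k(x₂).
  f_I = [0.36] × [0.4] = 0.144
  f_II = [0.11] × [0.15] = 0.0165
Unnormalised posteriors:
  w_I·f_I = 0.40 × 0.144 = 0.0576
  w_II·f_II = 0.60 × 0.0165 = 0.0099
Denominator: 0.0576 + 0.0099 = 0.0675
P(Group II | x₁, x₂) ≈ 0.1467

0.1467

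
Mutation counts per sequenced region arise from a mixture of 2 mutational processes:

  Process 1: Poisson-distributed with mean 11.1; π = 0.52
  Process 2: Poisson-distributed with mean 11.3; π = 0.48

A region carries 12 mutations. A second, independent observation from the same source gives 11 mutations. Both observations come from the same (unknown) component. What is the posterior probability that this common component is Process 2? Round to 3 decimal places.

0.483

Posterior ∝ prior × likelihood, so P(k | x) ∝ π_k f_k(x); normalise over all components.
Since both observations come from the same component, the likelihood for component k is f_k(x₁)·f_k(x₂).
  f_1 = [0.110375] × [0.119324] = 0.0131704
  f_2 = [0.111964] × [0.118899] = 0.0133124
Prior × likelihood for each component:
  π_1·f_1 = 0.52 × 0.0131704 = 0.0068486
  π_2·f_2 = 0.48 × 0.0133124 = 0.00638995
Sum: 0.0068486 + 0.00638995 = 0.0132385
Responsibility of Process 2: 0.00638995 / 0.0132385 ≈ 0.483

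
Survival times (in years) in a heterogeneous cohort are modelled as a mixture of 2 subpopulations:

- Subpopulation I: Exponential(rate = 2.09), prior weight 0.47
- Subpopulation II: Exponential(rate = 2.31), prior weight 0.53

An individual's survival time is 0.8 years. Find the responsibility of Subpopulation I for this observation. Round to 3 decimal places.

0.489

The responsibility of component k is π_k f_k(x) divided by Σ_j π_j f_j(x).
Exponential densities:
  p_I = 2.09·e^(−2.09·0.8) = 2.09·e^(−1.6720) = 0.39265
  p_II = 2.31·e^(−2.31·0.8) = 2.31·e^(−1.8480) = 0.363945
Weight by the priors:
  π_I·p_I = 0.47 × 0.39265 = 0.184546
  π_II·p_II = 0.53 × 0.363945 = 0.192891
Marginal: 0.184546 + 0.192891 = 0.377436
P(Subpopulation I | x) ≈ 0.489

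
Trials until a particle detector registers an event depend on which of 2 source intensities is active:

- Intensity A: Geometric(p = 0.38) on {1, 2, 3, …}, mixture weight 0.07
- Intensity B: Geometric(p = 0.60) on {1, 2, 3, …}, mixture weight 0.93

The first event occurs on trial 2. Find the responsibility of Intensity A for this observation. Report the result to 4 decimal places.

0.0688

By Bayes' theorem, P(k | x) = P(Z=k) f_k(x) / Σ_j P(Z=j) f_j(x).
Component likelihoods at x = 2:
  p_A = 0.2356
  p_B = 0.24
Prior × likelihood for each component:
  P(Z=A)·p_A = 0.07 × 0.2356 = 0.016492
  P(Z=B)·p_B = 0.93 × 0.24 = 0.2232
Evidence: 0.016492 + 0.2232 = 0.239692
Responsibility of Intensity A: 0.016492 / 0.239692 ≈ 0.0688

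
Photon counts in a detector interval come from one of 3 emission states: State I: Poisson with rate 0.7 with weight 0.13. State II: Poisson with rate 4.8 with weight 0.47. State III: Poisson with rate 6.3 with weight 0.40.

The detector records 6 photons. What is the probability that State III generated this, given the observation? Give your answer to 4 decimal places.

0.4925

The responsibility of component k is P(Z=k) f_k(x) divided by Σ_j P(Z=j) f_j(x).
Poisson probabilities:
  f_I = 8.11427e-05
  f_II = 0.139798
  f_III = 0.159461
Prior × likelihood for each component:
  P(Z=I)·f_I = 0.13 × 8.11427e-05 = 1.05486e-05
  P(Z=II)·f_II = 0.47 × 0.139798 = 0.0657051
  P(Z=III)·f_III = 0.40 × 0.159461 = 0.0637846
Normaliser: 1.05486e-05 + 0.0657051 + 0.0637846 = 0.1295
Responsibility of State III: 0.0637846 / 0.1295 ≈ 0.4925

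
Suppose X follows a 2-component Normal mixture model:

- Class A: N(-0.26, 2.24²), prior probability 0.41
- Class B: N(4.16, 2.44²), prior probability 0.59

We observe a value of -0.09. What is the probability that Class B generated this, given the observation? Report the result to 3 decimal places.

0.225

P(component k | x) = π_k·f_k(x) / marginal(x), where marginal(x) = Σ_j π_j·f_j(x).
Component likelihoods at x = -0.09:
  p_A = (1/(2.24·√(2π)))·exp(−(-0.09−-0.26)²/(2·2.24²)) = 0.178099·exp(-0.00288) = 0.177587
  p_B = (1/(2.44·√(2π)))·exp(−(-0.09−4.16)²/(2·2.44²)) = 0.163501·exp(-1.51694) = 0.0358692
Weight by the priors:
  π_A·p_A = 0.41 × 0.177587 = 0.0728107
  π_B·p_B = 0.59 × 0.0358692 = 0.0211628
Marginal: 0.0728107 + 0.0211628 = 0.0939735
P(Class B | data) = 0.0211628 / 0.0939735 ≈ 0.225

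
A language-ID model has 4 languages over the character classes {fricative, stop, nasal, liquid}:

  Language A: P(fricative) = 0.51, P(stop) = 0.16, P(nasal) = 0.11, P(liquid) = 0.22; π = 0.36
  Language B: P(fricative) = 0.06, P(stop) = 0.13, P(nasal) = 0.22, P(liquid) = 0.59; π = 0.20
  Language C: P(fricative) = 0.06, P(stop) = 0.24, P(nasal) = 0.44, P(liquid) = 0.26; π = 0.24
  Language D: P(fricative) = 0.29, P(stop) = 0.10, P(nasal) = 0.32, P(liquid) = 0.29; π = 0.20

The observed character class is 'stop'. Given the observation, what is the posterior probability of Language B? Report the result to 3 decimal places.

0.161

Posterior ∝ prior × likelihood, so P(k | x) ∝ π_k f_k(x); normalise over all components.
Component likelihoods at x = 'stop':
  p_A = P(stop | comp) = 0.16
  p_B = P(stop | comp) = 0.13
  p_C = P(stop | comp) = 0.24
  p_D = P(stop | comp) = 0.10
Weight by the priors:
  π_A·p_A = 0.36 × 0.16 = 0.0576
  π_B·p_B = 0.20 × 0.13 = 0.026
  π_C·p_C = 0.24 × 0.24 = 0.0576
  π_D·p_D = 0.20 × 0.1 = 0.02
Marginal: 0.0576 + 0.026 + 0.0576 + 0.02 = 0.1612
P(Language B | x) ≈ 0.161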